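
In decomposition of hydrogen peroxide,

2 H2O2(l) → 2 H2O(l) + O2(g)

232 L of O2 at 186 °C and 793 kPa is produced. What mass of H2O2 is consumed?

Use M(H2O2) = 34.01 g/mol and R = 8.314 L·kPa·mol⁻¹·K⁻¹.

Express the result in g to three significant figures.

3280 g

n(O2) = PV/RT = (793 × 232) / (8.314 × 459.15) = 48.19 mol
n(H2O2) = (2/1) × 48.19 = 96.38 mol
m(H2O2) = 96.38 × 34.01 = 3278 g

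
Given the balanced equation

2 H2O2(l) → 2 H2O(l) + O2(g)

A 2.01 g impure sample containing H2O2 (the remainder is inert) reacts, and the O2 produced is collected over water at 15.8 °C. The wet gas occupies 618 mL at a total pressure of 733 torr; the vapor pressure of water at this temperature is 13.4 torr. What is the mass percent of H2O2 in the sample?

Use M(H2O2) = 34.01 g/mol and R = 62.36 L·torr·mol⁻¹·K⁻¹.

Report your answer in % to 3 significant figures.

P(O2) = 733 − 13.4 = 719.6 torr
n(O2) = PV/RT = (719.6 × 0.6180) / (62.36 × 288.95) = 0.02468 mol
n(H2O2) = (2/1) × 0.02468 = 0.04936 mol
m(H2O2) = 0.04936 × 34.01 = 1.679 g
%H2O2 = 1.679 / 2.01 × 100 = 83.53%

83.5 %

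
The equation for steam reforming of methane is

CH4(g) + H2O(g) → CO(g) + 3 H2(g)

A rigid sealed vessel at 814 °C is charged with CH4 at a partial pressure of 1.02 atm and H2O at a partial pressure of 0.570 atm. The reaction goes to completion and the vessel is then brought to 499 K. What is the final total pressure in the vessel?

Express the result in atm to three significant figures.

Because the vessel is rigid and T is held at 814 °C, work the stoichiometry in partial pressures (P_i = n_iRT/V).
P(H2O) required for 1.02 atm of CH4 = (1/1) × 1.02 = 1.020 atm; available 0.570 atm, so H2O is limiting.
P(CH4) remaining = 1.02 − (1/1) × 0.570 = 0.4500 atm
P(gaseous products) = (1+3)/1 × 0.570 = 2.280 atm
P_total at 814 °C = 0.4500 + 2.280 = 2.730 atm
Scaling to 499 K: P = 2.730 × 499/1087.15 = 1.253 atm

1.25 atm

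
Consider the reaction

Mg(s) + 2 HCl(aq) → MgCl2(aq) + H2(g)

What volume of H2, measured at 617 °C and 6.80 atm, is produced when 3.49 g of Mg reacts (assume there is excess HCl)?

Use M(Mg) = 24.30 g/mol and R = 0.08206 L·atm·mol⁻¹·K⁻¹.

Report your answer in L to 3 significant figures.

1.54 L

n(Mg) = 3.490 / 24.30 = 0.1436 mol
n(H2) = (1/1) × 0.1436 = 0.1436 mol
V = nRT/P = 0.1436 × 0.08206 × 890.15 / 6.80 = 1.543 L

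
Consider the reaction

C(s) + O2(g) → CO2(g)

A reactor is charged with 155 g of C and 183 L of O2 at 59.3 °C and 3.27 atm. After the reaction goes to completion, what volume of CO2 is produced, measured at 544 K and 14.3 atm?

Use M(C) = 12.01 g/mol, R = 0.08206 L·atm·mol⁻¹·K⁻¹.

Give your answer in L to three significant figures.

n(C) = 155 / 12.01 = 12.91 mol
n(O2) = PV/RT = (3.27 × 183) / (0.08206 × 332.45) = 21.94 mol
For 12.91 mol C, stoichiometry requires (1/1) × 12.91 = 12.91 mol O2; 21.94 mol is available, so C is limiting.
n(CO2) = (1/1) × 12.91 = 12.91 mol
V(CO2) = nRT/P = 12.91 × 0.08206 × 544 / 14.3 = 40.30 L

40.3 L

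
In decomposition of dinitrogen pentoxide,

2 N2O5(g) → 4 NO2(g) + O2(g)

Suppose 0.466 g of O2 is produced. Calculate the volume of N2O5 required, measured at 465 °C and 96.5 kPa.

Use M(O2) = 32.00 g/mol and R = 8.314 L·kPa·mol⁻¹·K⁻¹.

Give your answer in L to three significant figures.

n(O2) = 0.4660 / 32.00 = 0.01456 mol
n(N2O5) = (2/1) × 0.01456 = 0.02912 mol
V = nRT/P = 0.02912 × 8.314 × 738.15 / 96.5 = 1.852 L

1.85 L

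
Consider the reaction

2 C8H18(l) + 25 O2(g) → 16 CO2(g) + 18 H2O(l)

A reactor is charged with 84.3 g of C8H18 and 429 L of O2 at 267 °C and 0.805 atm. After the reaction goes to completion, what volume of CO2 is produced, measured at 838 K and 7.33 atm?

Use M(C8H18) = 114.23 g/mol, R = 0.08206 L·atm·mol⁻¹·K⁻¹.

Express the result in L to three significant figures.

46.8 L

n(C8H18) = 84.3 / 114.23 = 0.7380 mol
n(O2) = PV/RT = (0.805 × 429) / (0.08206 × 540.15) = 7.791 mol
For 0.7380 mol C8H18, stoichiometry requires (25/2) × 0.7380 = 9.225 mol O2; 7.791 mol is available, so O2 is limiting.
n(CO2) = (16/25) × 7.791 = 4.986 mol
V(CO2) = nRT/P = 4.986 × 0.08206 × 838 / 7.33 = 46.78 L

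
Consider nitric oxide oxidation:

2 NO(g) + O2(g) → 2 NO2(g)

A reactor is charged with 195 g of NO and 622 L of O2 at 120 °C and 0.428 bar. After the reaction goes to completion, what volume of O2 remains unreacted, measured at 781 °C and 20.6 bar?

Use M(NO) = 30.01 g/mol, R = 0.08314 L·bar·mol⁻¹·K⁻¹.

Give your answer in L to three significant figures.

20.8 L

n(NO) = 195 / 30.01 = 6.498 mol
n(O2) = PV/RT = (0.428 × 622) / (0.08314 × 393.15) = 8.145 mol
For 6.498 mol NO, stoichiometry requires (1/2) × 6.498 = 3.249 mol O2; 8.145 mol is available, so NO is limiting.
n(O2) consumed = (1/2) × 6.498 = 3.249 mol; remaining = 8.145 − 3.249 = 4.896 mol
V(O2) = nRT/P = 4.896 × 0.08314 × 1054.15 / 20.6 = 20.83 L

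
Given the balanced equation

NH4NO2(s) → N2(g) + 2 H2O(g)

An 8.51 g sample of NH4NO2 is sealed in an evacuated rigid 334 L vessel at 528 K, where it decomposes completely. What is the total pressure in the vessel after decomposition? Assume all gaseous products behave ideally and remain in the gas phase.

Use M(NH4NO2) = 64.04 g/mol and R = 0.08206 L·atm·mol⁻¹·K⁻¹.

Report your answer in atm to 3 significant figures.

n(NH4NO2) = 8.51 / 64.04 = 0.1329 mol
n(gas produced) = (3/1) × 0.1329 = 0.3987 mol
P = nRT/V = 0.3987 × 0.08206 × 528 / 334 = 0.05172 atm

0.0517 atm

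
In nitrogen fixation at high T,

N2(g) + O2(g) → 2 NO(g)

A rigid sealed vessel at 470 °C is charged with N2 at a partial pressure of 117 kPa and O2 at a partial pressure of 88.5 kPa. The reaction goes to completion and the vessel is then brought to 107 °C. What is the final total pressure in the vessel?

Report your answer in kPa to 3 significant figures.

105 kPa

At constant V, partial pressures at 470 °C are proportional to moles, so apply stoichiometry directly to pressures.
P(O2) required for 117 kPa of N2 = (1/1) × 117 = 117.0 kPa; available 88.5 kPa, so O2 is limiting.
P(N2) remaining = 117 − (1/1) × 88.5 = 28.50 kPa
P(gaseous products) = (2)/1 × 88.5 = 177.0 kPa
P_total at 470 °C = 28.50 + 177.0 = 205.5 kPa
Scaling to 107 °C: P = 205.5 × 380.15/743.15 = 105.1 kPa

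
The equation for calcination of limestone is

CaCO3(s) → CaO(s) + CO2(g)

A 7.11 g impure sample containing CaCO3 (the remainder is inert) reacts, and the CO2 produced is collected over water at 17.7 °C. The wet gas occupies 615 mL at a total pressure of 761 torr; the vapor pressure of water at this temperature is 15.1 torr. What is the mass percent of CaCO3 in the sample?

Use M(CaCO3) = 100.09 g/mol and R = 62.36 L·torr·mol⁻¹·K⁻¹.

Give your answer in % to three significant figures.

35.6 %

P(CO2) = 761 − 15.1 = 745.9 torr
n(CO2) = PV/RT = (745.9 × 0.6150) / (62.36 × 290.85) = 0.02529 mol
n(CaCO3) = (1/1) × 0.02529 = 0.02529 mol
m(CaCO3) = 0.02529 × 100.09 = 2.531 g
%CaCO3 = 2.531 / 7.11 × 100 = 35.60%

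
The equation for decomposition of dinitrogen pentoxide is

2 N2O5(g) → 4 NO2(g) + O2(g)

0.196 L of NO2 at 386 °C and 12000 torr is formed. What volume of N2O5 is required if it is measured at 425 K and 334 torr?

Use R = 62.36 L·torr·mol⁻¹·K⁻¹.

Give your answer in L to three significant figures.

n(NO2) = PV/RT = (12000 × 0.196) / (62.36 × 659.15) = 0.05722 mol
n(N2O5) = (2/4) × 0.05722 = 0.02861 mol
V = nRT/P = 0.02861 × 62.36 × 425 / 334 = 2.270 L

2.27 L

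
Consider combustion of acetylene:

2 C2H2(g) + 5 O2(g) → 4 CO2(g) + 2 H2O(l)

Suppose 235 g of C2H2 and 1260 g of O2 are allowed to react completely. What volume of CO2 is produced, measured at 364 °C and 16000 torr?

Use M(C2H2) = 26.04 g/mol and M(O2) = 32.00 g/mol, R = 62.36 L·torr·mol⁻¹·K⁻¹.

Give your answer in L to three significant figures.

44.8 L

n(C2H2) = 235 / 26.04 = 9.025 mol
n(O2) = 1260 / 32.00 = 39.38 mol
For 9.025 mol C2H2, stoichiometry requires (5/2) × 9.025 = 22.56 mol O2; 39.38 mol is available, so C2H2 is limiting.
n(CO2) = (4/2) × 9.025 = 18.05 mol
V(CO2) = nRT/P = 18.05 × 62.36 × 637.15 / 16000 = 44.82 L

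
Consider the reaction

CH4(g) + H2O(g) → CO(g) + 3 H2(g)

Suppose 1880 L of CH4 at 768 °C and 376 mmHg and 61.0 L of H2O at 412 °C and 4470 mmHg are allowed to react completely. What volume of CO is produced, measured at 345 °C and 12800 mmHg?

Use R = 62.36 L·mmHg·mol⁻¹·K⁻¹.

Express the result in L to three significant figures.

19.2 L

n(CH4) = PV/RT = (376 × 1880) / (62.36 × 1041.15) = 10.89 mol
n(H2O) = PV/RT = (4470 × 61.0) / (62.36 × 685.15) = 6.382 mol
For 10.89 mol CH4, stoichiometry requires (1/1) × 10.89 = 10.89 mol H2O; 6.382 mol is available, so H2O is limiting.
n(CO) = (1/1) × 6.382 = 6.382 mol
V(CO) = nRT/P = 6.382 × 62.36 × 618.15 / 12800 = 19.22 L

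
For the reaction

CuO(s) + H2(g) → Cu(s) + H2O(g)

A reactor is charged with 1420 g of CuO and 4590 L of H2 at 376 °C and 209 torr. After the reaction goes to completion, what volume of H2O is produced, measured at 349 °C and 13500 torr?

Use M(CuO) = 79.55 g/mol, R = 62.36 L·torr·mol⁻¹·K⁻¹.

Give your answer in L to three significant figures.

n(CuO) = 1420 / 79.55 = 17.85 mol
n(H2) = PV/RT = (209 × 4590) / (62.36 × 649.15) = 23.70 mol
For 17.85 mol CuO, stoichiometry requires (1/1) × 17.85 = 17.85 mol H2; 23.70 mol is available, so CuO is limiting.
n(H2O) = (1/1) × 17.85 = 17.85 mol
V(H2O) = nRT/P = 17.85 × 62.36 × 622.15 / 13500 = 51.30 L

51.3 L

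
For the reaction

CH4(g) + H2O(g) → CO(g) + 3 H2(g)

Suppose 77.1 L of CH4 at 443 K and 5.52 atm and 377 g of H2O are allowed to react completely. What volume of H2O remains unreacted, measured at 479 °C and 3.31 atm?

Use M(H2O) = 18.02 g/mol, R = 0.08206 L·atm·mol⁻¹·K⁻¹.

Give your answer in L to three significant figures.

172 L

n(CH4) = PV/RT = (5.52 × 77.1) / (0.08206 × 443) = 11.71 mol
n(H2O) = 377 / 18.02 = 20.92 mol
For 11.71 mol CH4, stoichiometry requires (1/1) × 11.71 = 11.71 mol H2O; 20.92 mol is available, so CH4 is limiting.
n(H2O) consumed = (1/1) × 11.71 = 11.71 mol; remaining = 20.92 − 11.71 = 9.210 mol
V(H2O) = nRT/P = 9.210 × 0.08206 × 752.15 / 3.31 = 171.7 L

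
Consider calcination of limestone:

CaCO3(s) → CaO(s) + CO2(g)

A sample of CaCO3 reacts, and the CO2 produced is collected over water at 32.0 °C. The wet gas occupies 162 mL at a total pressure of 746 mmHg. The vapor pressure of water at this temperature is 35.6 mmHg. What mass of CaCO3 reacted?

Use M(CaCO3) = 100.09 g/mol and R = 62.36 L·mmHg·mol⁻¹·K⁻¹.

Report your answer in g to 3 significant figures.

0.605 g

P(CO2) = 746 − 35.6 = 710.4 mmHg
n(CO2) = PV/RT = (710.4 × 0.1620) / (62.36 × 305.15) = 0.006048 mol
n(CaCO3) = (1/1) × 0.006048 = 0.006048 mol
m(CaCO3) = 0.006048 × 100.09 = 0.6053 g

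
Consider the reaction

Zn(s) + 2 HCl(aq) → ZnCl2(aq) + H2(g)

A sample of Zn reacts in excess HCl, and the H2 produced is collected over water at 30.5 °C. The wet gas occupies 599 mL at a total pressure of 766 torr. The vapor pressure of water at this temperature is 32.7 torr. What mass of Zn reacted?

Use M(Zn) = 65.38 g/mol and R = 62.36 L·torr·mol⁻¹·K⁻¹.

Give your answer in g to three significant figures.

P(H2) = 766 − 32.7 = 733.3 torr
n(H2) = PV/RT = (733.3 × 0.5990) / (62.36 × 303.65) = 0.02320 mol
n(Zn) = (1/1) × 0.02320 = 0.02320 mol
m(Zn) = 0.02320 × 65.38 = 1.517 g

1.52 g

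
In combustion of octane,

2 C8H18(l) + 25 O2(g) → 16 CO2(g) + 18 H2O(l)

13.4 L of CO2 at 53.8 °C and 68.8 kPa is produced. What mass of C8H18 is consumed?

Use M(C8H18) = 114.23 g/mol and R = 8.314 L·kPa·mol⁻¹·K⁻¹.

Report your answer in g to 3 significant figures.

4.84 g

n(CO2) = PV/RT = (68.8 × 13.4) / (8.314 × 326.95) = 0.3392 mol
n(C8H18) = (2/16) × 0.3392 = 0.04240 mol
m(C8H18) = 0.04240 × 114.23 = 4.843 g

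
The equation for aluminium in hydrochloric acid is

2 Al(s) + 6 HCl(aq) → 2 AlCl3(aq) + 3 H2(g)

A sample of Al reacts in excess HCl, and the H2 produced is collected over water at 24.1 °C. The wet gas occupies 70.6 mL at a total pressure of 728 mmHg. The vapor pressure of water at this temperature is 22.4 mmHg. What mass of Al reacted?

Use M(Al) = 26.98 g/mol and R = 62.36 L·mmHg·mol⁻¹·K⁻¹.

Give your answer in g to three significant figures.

0.0483 g

P(H2) = 728 − 22.4 = 705.6 mmHg
n(H2) = PV/RT = (705.6 × 0.07060) / (62.36 × 297.25) = 0.002687 mol
n(Al) = (2/3) × 0.002687 = 0.001791 mol
m(Al) = 0.001791 × 26.98 = 0.04832 g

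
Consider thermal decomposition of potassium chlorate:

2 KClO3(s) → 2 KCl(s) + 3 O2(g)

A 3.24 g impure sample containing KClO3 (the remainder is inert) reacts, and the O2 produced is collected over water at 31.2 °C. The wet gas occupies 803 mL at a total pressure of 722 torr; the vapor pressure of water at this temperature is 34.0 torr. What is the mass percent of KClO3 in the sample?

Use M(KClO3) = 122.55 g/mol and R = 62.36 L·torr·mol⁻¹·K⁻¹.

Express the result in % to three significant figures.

73.4 %

P(O2) = 722 − 34.0 = 688.0 torr
n(O2) = PV/RT = (688.0 × 0.8030) / (62.36 × 304.35) = 0.02911 mol
n(KClO3) = (2/3) × 0.02911 = 0.01941 mol
m(KClO3) = 0.01941 × 122.55 = 2.379 g
%KClO3 = 2.379 / 3.24 × 100 = 73.43%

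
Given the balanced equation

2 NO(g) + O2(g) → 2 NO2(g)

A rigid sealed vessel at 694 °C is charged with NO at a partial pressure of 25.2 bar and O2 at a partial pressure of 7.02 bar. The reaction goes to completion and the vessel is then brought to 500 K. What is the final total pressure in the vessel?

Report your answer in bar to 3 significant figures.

With V and T fixed, P_i ∝ n_i, so the mole ratios apply directly to partial pressures at 694 °C.
P(O2) required for 25.2 bar of NO = (1/2) × 25.2 = 12.60 bar; available 7.02 bar, so O2 is limiting.
P(NO) remaining = 25.2 − (2/1) × 7.02 = 11.16 bar
P(gaseous products) = (2)/1 × 7.02 = 14.04 bar
P_total at 694 °C = 11.16 + 14.04 = 25.20 bar
Scaling to 500 K: P = 25.20 × 500/967.15 = 13.03 bar

13.0 bar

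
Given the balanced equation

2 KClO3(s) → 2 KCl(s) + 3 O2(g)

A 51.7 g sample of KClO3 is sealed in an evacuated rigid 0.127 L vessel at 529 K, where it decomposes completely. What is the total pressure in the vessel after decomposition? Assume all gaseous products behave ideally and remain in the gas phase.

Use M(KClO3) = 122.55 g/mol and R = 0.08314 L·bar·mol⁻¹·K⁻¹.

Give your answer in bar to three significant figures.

219 bar

n(KClO3) = 51.7 / 122.55 = 0.4219 mol
n(gas produced) = (3/2) × 0.4219 = 0.6329 mol
P = nRT/V = 0.6329 × 0.08314 × 529 / 0.127 = 219.2 bar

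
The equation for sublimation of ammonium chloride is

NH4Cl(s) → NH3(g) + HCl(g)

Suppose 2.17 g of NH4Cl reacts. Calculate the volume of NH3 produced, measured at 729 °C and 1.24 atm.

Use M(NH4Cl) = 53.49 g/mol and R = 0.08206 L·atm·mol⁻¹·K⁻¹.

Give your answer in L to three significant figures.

2.69 L

n(NH4Cl) = 2.170 / 53.49 = 0.04057 mol
n(NH3) = (1/1) × 0.04057 = 0.04057 mol
V = nRT/P = 0.04057 × 0.08206 × 1002.15 / 1.24 = 2.691 L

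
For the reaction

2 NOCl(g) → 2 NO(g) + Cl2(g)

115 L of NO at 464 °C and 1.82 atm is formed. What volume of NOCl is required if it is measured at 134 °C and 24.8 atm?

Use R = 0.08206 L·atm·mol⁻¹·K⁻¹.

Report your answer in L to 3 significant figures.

4.66 L

n(NO) = PV/RT = (1.82 × 115) / (0.08206 × 737.15) = 3.460 mol
n(NOCl) = (2/2) × 3.460 = 3.460 mol
V = nRT/P = 3.460 × 0.08206 × 407.15 / 24.8 = 4.661 L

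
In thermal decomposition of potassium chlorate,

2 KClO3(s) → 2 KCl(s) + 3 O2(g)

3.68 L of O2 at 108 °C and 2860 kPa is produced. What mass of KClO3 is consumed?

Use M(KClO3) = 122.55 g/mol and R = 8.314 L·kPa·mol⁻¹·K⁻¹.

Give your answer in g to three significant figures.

271 g

n(O2) = PV/RT = (2860 × 3.68) / (8.314 × 381.15) = 3.321 mol
n(KClO3) = (2/3) × 3.321 = 2.214 mol
m(KClO3) = 2.214 × 122.55 = 271.3 g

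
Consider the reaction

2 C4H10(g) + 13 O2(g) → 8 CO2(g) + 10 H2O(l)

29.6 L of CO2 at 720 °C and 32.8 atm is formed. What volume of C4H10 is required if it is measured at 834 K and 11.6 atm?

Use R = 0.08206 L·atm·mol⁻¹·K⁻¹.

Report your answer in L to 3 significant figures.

n(CO2) = PV/RT = (32.8 × 29.6) / (0.08206 × 993.15) = 11.91 mol
n(C4H10) = (2/8) × 11.91 = 2.978 mol
V = nRT/P = 2.978 × 0.08206 × 834 / 11.6 = 17.57 L

17.6 L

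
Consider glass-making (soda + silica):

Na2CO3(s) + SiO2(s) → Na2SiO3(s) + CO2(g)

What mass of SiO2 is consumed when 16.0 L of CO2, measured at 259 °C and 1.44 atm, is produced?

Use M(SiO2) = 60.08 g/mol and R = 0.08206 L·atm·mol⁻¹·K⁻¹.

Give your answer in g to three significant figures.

31.7 g

n(CO2) = PV/RT = (1.44 × 16.0) / (0.08206 × 532.15) = 0.5276 mol
n(SiO2) = (1/1) × 0.5276 = 0.5276 mol
m(SiO2) = 0.5276 × 60.08 = 31.70 g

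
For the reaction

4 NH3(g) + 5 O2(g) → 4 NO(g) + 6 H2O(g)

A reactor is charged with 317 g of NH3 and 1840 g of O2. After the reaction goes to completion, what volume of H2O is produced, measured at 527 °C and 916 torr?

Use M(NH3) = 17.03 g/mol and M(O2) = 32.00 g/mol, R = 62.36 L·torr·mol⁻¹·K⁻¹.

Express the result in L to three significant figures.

1520 L

n(NH3) = 317 / 17.03 = 18.61 mol
n(O2) = 1840 / 32.00 = 57.50 mol
For 18.61 mol NH3, stoichiometry requires (5/4) × 18.61 = 23.26 mol O2; 57.50 mol is available, so NH3 is limiting.
n(H2O) = (6/4) × 18.61 = 27.91 mol
V(H2O) = nRT/P = 27.91 × 62.36 × 800.15 / 916 = 1520 L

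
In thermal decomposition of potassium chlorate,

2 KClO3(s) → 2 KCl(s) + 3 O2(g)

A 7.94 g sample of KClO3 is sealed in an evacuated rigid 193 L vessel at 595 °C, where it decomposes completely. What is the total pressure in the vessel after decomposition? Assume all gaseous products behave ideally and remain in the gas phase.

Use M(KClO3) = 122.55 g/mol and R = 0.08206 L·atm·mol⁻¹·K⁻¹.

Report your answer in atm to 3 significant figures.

0.0359 atm

n(KClO3) = 7.94 / 122.55 = 0.06479 mol
n(gas produced) = (3/2) × 0.06479 = 0.09718 mol
P = nRT/V = 0.09718 × 0.08206 × 868.15 / 193 = 0.03587 atm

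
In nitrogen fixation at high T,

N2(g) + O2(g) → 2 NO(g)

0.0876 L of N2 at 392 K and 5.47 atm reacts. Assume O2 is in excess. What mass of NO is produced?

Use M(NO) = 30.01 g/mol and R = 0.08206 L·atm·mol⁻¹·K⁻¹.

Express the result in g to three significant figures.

0.894 g

n(N2) = PV/RT = (5.47 × 0.0876) / (0.08206 × 392) = 0.01490 mol
n(NO) = (2/1) × 0.01490 = 0.02980 mol
m(NO) = 0.02980 × 30.01 = 0.8943 g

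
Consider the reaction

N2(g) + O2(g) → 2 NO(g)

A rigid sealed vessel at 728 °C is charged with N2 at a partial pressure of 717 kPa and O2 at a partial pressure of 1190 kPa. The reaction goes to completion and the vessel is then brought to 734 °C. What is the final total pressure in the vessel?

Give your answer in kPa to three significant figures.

1920 kPa

At constant V, partial pressures at 728 °C are proportional to moles, so apply stoichiometry directly to pressures.
P(O2) required for 717 kPa of N2 = (1/1) × 717 = 717.0 kPa; available 1190 kPa, so N2 is limiting.
P(O2) remaining = 1190 − (1/1) × 717 = 473.0 kPa
P(gaseous products) = (2)/1 × 717 = 1434 kPa
P_total at 728 °C = 473.0 + 1434 = 1907 kPa
Scaling to 734 °C: P = 1907 × 1007.15/1001.15 = 1918 kPa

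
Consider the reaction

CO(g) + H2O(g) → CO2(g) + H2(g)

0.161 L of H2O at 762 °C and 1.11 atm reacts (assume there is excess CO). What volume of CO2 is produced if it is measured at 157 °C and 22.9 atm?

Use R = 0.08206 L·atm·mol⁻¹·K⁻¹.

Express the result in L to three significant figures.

n(H2O) = PV/RT = (1.11 × 0.161) / (0.08206 × 1035.15) = 0.002104 mol
n(CO2) = (1/1) × 0.002104 = 0.002104 mol
V = nRT/P = 0.002104 × 0.08206 × 430.15 / 22.9 = 0.003243 L

0.00324 L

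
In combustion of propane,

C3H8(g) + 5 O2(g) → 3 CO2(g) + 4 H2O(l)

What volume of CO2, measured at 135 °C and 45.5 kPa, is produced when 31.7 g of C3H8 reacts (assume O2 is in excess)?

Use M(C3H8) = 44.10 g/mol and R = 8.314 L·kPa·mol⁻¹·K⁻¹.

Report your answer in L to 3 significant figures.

n(C3H8) = 31.70 / 44.10 = 0.7188 mol
n(CO2) = (3/1) × 0.7188 = 2.156 mol
V = nRT/P = 2.156 × 8.314 × 408.15 / 45.5 = 160.8 L

161 L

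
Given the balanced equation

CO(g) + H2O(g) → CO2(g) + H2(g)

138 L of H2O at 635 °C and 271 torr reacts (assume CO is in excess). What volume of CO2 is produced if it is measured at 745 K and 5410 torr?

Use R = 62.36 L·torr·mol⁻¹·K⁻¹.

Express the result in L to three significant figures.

n(H2O) = PV/RT = (271 × 138) / (62.36 × 908.15) = 0.6604 mol
n(CO2) = (1/1) × 0.6604 = 0.6604 mol
V = nRT/P = 0.6604 × 62.36 × 745 / 5410 = 5.671 L

5.67 L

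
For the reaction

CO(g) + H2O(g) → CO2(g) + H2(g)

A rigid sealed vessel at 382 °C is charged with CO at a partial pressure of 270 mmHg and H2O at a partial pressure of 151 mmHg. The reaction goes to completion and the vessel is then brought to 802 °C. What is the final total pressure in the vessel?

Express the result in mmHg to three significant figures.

With V and T fixed, P_i ∝ n_i, so the mole ratios apply directly to partial pressures at 382 °C.
P(H2O) required for 270 mmHg of CO = (1/1) × 270 = 270.0 mmHg; available 151 mmHg, so H2O is limiting.
P(CO) remaining = 270 − (1/1) × 151 = 119.0 mmHg
P(gaseous products) = (1+1)/1 × 151 = 302.0 mmHg
P_total at 382 °C = 119.0 + 302.0 = 421.0 mmHg
Scaling to 802 °C: P = 421.0 × 1075.15/655.15 = 690.9 mmHg

691 mmHg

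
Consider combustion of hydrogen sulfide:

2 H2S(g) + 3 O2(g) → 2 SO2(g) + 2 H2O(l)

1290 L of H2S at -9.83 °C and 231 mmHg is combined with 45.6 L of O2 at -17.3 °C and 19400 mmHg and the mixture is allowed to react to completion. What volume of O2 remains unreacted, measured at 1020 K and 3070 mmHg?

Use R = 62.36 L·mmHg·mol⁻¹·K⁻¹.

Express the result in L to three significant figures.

n(H2S) = PV/RT = (231 × 1290) / (62.36 × 263.32) = 18.15 mol
n(O2) = PV/RT = (19400 × 45.6) / (62.36 × 255.85) = 55.45 mol
For 18.15 mol H2S, stoichiometry requires (3/2) × 18.15 = 27.22 mol O2; 55.45 mol is available, so H2S is limiting.
n(O2) consumed = (3/2) × 18.15 = 27.22 mol; remaining = 55.45 − 27.22 = 28.23 mol
V(O2) = nRT/P = 28.23 × 62.36 × 1020 / 3070 = 584.9 L

585 L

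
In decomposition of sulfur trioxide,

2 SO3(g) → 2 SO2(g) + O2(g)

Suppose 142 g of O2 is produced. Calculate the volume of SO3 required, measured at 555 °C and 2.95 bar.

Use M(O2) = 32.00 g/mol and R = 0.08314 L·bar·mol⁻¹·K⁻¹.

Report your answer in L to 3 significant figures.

207 L

n(O2) = 142.0 / 32.00 = 4.438 mol
n(SO3) = (2/1) × 4.438 = 8.876 mol
V = nRT/P = 8.876 × 0.08314 × 828.15 / 2.95 = 207.2 L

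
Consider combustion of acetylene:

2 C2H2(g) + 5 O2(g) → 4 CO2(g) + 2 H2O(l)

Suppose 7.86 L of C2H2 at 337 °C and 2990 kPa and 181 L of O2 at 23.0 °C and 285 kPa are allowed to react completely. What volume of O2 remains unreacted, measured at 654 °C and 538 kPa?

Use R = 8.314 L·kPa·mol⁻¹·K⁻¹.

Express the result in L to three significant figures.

134 L

n(C2H2) = PV/RT = (2990 × 7.86) / (8.314 × 610.15) = 4.633 mol
n(O2) = PV/RT = (285 × 181) / (8.314 × 296.15) = 20.95 mol
For 4.633 mol C2H2, stoichiometry requires (5/2) × 4.633 = 11.58 mol O2; 20.95 mol is available, so C2H2 is limiting.
n(O2) consumed = (5/2) × 4.633 = 11.58 mol; remaining = 20.95 − 11.58 = 9.370 mol
V(O2) = nRT/P = 9.370 × 8.314 × 927.15 / 538 = 134.3 L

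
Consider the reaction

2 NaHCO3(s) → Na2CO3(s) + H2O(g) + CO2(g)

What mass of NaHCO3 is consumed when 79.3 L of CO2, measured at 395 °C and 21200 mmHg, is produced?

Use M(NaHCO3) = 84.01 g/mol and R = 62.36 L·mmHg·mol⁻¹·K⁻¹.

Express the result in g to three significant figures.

n(CO2) = PV/RT = (21200 × 79.3) / (62.36 × 668.15) = 40.35 mol
n(NaHCO3) = (2/1) × 40.35 = 80.70 mol
m(NaHCO3) = 80.70 × 84.01 = 6780 g

6780 g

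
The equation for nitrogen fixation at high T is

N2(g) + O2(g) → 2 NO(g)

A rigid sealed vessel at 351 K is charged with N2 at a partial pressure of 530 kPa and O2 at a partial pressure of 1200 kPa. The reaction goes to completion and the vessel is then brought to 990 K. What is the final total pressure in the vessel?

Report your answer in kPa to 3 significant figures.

Because the vessel is rigid and T is held at 351 K, work the stoichiometry in partial pressures (P_i = n_iRT/V).
P(O2) required for 530 kPa of N2 = (1/1) × 530 = 530.0 kPa; available 1200 kPa, so N2 is limiting.
P(O2) remaining = 1200 − (1/1) × 530 = 670.0 kPa
P(gaseous products) = (2)/1 × 530 = 1060 kPa
P_total at 351 K = 670.0 + 1060 = 1730 kPa
Scaling to 990 K: P = 1730 × 990/351 = 4879 kPa

4880 kPa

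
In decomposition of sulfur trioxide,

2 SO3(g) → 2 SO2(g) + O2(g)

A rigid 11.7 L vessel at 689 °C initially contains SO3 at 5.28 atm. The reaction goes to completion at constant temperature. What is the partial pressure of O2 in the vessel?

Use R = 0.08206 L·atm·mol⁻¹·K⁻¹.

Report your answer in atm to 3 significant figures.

2.64 atm

n(SO3)₀ = PV/RT = (5.28 × 11.7) / (0.08206 × 962.15) = 0.7824 mol
n(O2) = (1/2) × 0.7824 = 0.3912 mol
P(O2) = nRT/V = 0.3912 × 0.08206 × 962.15 / 11.7 = 2.640 atm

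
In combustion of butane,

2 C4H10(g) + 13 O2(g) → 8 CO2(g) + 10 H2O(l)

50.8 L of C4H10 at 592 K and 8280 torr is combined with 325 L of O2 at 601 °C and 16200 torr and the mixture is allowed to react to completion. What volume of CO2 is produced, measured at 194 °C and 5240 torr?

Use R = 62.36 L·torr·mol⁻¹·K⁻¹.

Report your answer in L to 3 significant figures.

n(C4H10) = PV/RT = (8280 × 50.8) / (62.36 × 592) = 11.39 mol
n(O2) = PV/RT = (16200 × 325) / (62.36 × 874.15) = 96.58 mol
For 11.39 mol C4H10, stoichiometry requires (13/2) × 11.39 = 74.03 mol O2; 96.58 mol is available, so C4H10 is limiting.
n(CO2) = (8/2) × 11.39 = 45.56 mol
V(CO2) = nRT/P = 45.56 × 62.36 × 467.15 / 5240 = 253.3 L

253 L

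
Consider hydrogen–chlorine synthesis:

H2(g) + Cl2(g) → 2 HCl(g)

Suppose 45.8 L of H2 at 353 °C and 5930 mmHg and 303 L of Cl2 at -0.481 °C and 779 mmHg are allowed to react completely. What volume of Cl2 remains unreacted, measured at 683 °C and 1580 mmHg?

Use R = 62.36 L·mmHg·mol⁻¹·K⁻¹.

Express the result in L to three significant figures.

n(H2) = PV/RT = (5930 × 45.8) / (62.36 × 626.15) = 6.956 mol
n(Cl2) = PV/RT = (779 × 303) / (62.36 × 272.669) = 13.88 mol
For 6.956 mol H2, stoichiometry requires (1/1) × 6.956 = 6.956 mol Cl2; 13.88 mol is available, so H2 is limiting.
n(Cl2) consumed = (1/1) × 6.956 = 6.956 mol; remaining = 13.88 − 6.956 = 6.924 mol
V(Cl2) = nRT/P = 6.924 × 62.36 × 956.15 / 1580 = 261.3 L

261 L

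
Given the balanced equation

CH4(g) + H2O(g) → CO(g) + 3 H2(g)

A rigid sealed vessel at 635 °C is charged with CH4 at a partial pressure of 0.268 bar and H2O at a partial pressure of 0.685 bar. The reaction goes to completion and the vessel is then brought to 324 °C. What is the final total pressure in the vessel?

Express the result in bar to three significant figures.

Because the vessel is rigid and T is held at 635 °C, work the stoichiometry in partial pressures (P_i = n_iRT/V).
P(H2O) required for 0.268 bar of CH4 = (1/1) × 0.268 = 0.2680 bar; available 0.685 bar, so CH4 is limiting.
P(H2O) remaining = 0.685 − (1/1) × 0.268 = 0.4170 bar
P(gaseous products) = (1+3)/1 × 0.268 = 1.072 bar
P_total at 635 °C = 0.4170 + 1.072 = 1.489 bar
Scaling to 324 °C: P = 1.489 × 597.15/908.15 = 0.9791 bar

0.979 bar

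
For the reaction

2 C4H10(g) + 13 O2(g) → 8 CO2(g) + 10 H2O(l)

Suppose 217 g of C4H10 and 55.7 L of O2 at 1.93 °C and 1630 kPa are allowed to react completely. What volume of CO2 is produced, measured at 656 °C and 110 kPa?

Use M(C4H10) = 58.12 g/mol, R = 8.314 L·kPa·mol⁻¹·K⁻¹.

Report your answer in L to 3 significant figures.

n(C4H10) = 217 / 58.12 = 3.734 mol
n(O2) = PV/RT = (1630 × 55.7) / (8.314 × 275.08) = 39.70 mol
For 3.734 mol C4H10, stoichiometry requires (13/2) × 3.734 = 24.27 mol O2; 39.70 mol is available, so C4H10 is limiting.
n(CO2) = (8/2) × 3.734 = 14.94 mol
V(CO2) = nRT/P = 14.94 × 8.314 × 929.15 / 110 = 1049 L

1050 L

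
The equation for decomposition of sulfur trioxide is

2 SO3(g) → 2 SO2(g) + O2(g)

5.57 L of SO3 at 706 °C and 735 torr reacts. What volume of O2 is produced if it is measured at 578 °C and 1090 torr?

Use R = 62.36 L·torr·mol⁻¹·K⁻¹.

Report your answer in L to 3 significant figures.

1.63 L

n(SO3) = PV/RT = (735 × 5.57) / (62.36 × 979.15) = 0.06705 mol
n(O2) = (1/2) × 0.06705 = 0.03352 mol
V = nRT/P = 0.03352 × 62.36 × 851.15 / 1090 = 1.632 L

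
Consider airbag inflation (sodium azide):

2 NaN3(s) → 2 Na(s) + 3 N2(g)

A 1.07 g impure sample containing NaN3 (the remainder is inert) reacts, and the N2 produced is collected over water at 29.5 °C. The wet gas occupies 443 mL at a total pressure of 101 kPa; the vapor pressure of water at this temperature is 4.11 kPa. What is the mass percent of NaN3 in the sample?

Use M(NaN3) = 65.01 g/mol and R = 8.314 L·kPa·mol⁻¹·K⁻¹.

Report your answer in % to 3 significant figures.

69.1 %

P(N2) = 101 − 4.11 = 96.89 kPa
n(N2) = PV/RT = (96.89 × 0.4430) / (8.314 × 302.65) = 0.01706 mol
n(NaN3) = (2/3) × 0.01706 = 0.01137 mol
m(NaN3) = 0.01137 × 65.01 = 0.7392 g
%NaN3 = 0.7392 / 1.07 × 100 = 69.08%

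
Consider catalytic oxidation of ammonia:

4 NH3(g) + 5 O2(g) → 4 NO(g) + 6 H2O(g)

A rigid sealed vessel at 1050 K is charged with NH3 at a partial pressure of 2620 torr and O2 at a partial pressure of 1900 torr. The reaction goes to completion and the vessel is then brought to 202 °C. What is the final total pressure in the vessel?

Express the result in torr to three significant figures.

2220 torr

With V and T fixed, P_i ∝ n_i, so the mole ratios apply directly to partial pressures at 1050 K.
P(O2) required for 2620 torr of NH3 = (5/4) × 2620 = 3275 torr; available 1900 torr, so O2 is limiting.
P(NH3) remaining = 2620 − (4/5) × 1900 = 1100 torr
P(gaseous products) = (4+6)/5 × 1900 = 3800 torr
P_total at 1050 K = 1100 + 3800 = 4900 torr
Scaling to 202 °C: P = 4900 × 475.15/1050 = 2217 torr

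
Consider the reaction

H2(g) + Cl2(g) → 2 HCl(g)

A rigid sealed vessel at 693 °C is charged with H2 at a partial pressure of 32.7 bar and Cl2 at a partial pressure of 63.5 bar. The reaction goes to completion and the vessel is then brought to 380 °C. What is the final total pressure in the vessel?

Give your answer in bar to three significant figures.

With V and T fixed, P_i ∝ n_i, so the mole ratios apply directly to partial pressures at 693 °C.
P(Cl2) required for 32.7 bar of H2 = (1/1) × 32.7 = 32.70 bar; available 63.5 bar, so H2 is limiting.
P(Cl2) remaining = 63.5 − (1/1) × 32.7 = 30.80 bar
P(gaseous products) = (2)/1 × 32.7 = 65.40 bar
P_total at 693 °C = 30.80 + 65.40 = 96.20 bar
Scaling to 380 °C: P = 96.20 × 653.15/966.15 = 65.03 bar

65.0 bar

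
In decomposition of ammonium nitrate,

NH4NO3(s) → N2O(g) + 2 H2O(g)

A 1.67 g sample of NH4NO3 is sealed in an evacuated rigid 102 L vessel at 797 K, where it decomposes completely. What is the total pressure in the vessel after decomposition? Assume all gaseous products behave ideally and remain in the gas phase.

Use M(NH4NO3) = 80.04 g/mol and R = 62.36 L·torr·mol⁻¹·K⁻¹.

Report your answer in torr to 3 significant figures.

30.5 torr

n(NH4NO3) = 1.67 / 80.04 = 0.02086 mol
n(gas produced) = (3/1) × 0.02086 = 0.06258 mol
P = nRT/V = 0.06258 × 62.36 × 797 / 102 = 30.49 torr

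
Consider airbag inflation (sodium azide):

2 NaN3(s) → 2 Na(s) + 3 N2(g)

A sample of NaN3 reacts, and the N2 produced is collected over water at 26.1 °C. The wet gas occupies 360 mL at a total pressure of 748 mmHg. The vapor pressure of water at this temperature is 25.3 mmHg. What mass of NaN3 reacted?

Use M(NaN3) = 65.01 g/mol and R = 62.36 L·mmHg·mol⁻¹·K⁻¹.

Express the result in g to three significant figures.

0.604 g

P(N2) = 748 − 25.3 = 722.7 mmHg
n(N2) = PV/RT = (722.7 × 0.3600) / (62.36 × 299.25) = 0.01394 mol
n(NaN3) = (2/3) × 0.01394 = 0.009293 mol
m(NaN3) = 0.009293 × 65.01 = 0.6041 g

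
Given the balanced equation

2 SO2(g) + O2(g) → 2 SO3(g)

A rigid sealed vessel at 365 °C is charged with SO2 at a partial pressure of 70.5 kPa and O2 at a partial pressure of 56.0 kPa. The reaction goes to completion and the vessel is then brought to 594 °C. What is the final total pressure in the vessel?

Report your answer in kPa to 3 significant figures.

124 kPa

At constant V, partial pressures at 365 °C are proportional to moles, so apply stoichiometry directly to pressures.
P(O2) required for 70.5 kPa of SO2 = (1/2) × 70.5 = 35.25 kPa; available 56.0 kPa, so SO2 is limiting.
P(O2) remaining = 56.0 − (1/2) × 70.5 = 20.75 kPa
P(gaseous products) = (2)/2 × 70.5 = 70.50 kPa
P_total at 365 °C = 20.75 + 70.50 = 91.25 kPa
Scaling to 594 °C: P = 91.25 × 867.15/638.15 = 124.0 kPa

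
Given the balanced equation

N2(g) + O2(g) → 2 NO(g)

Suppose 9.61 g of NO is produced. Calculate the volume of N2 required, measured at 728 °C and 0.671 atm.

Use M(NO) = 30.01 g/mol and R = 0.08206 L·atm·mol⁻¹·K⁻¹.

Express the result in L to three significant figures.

19.6 L

n(NO) = 9.610 / 30.01 = 0.3202 mol
n(N2) = (1/2) × 0.3202 = 0.1601 mol
V = nRT/P = 0.1601 × 0.08206 × 1001.15 / 0.671 = 19.60 L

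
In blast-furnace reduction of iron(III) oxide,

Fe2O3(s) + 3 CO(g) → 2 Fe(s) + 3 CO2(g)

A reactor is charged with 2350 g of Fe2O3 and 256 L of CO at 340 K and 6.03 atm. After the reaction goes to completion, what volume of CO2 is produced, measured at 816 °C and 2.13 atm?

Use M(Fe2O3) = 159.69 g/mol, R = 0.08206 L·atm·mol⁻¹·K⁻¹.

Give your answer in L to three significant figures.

1850 L

n(Fe2O3) = 2350 / 159.69 = 14.72 mol
n(CO) = PV/RT = (6.03 × 256) / (0.08206 × 340) = 55.33 mol
For 14.72 mol Fe2O3, stoichiometry requires (3/1) × 14.72 = 44.16 mol CO; 55.33 mol is available, so Fe2O3 is limiting.
n(CO2) = (3/1) × 14.72 = 44.16 mol
V(CO2) = nRT/P = 44.16 × 0.08206 × 1089.15 / 2.13 = 1853 L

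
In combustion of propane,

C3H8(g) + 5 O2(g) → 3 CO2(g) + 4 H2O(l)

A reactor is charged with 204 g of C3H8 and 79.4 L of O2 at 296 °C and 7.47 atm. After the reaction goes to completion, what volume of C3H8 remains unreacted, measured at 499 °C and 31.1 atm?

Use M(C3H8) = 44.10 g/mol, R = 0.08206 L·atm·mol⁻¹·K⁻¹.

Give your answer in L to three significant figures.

4.25 L

n(C3H8) = 204 / 44.10 = 4.626 mol
n(O2) = PV/RT = (7.47 × 79.4) / (0.08206 × 569.15) = 12.70 mol
For 4.626 mol C3H8, stoichiometry requires (5/1) × 4.626 = 23.13 mol O2; 12.70 mol is available, so O2 is limiting.
n(C3H8) consumed = (1/5) × 12.70 = 2.540 mol; remaining = 4.626 − 2.540 = 2.086 mol
V(C3H8) = nRT/P = 2.086 × 0.08206 × 772.15 / 31.1 = 4.250 L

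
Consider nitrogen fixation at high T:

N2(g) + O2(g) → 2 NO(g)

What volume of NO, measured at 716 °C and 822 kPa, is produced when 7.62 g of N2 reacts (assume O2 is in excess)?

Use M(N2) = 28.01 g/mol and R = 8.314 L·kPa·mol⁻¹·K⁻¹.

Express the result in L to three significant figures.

n(N2) = 7.620 / 28.01 = 0.2720 mol
n(NO) = (2/1) × 0.2720 = 0.5440 mol
V = nRT/P = 0.5440 × 8.314 × 989.15 / 822 = 5.443 L

5.44 L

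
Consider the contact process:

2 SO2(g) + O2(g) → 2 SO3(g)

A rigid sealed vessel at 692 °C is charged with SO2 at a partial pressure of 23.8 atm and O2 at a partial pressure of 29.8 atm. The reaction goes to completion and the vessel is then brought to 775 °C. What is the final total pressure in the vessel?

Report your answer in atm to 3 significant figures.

45.3 atm

Because the vessel is rigid and T is held at 692 °C, work the stoichiometry in partial pressures (P_i = n_iRT/V).
P(O2) required for 23.8 atm of SO2 = (1/2) × 23.8 = 11.90 atm; available 29.8 atm, so SO2 is limiting.
P(O2) remaining = 29.8 − (1/2) × 23.8 = 17.90 atm
P(gaseous products) = (2)/2 × 23.8 = 23.80 atm
P_total at 692 °C = 17.90 + 23.80 = 41.70 atm
Scaling to 775 °C: P = 41.70 × 1048.15/965.15 = 45.29 atm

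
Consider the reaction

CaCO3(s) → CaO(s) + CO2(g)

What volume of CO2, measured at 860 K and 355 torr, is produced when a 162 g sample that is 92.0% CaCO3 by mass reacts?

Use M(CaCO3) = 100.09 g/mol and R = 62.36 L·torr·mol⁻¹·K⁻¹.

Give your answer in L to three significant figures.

225 L

mass of CaCO3 = 162 × 92.0/100 = 149.0 g
n(CaCO3) = 149.0 / 100.09 = 1.489 mol
n(CO2) = (1/1) × 1.489 = 1.489 mol
V = nRT/P = 1.489 × 62.36 × 860 / 355 = 224.9 L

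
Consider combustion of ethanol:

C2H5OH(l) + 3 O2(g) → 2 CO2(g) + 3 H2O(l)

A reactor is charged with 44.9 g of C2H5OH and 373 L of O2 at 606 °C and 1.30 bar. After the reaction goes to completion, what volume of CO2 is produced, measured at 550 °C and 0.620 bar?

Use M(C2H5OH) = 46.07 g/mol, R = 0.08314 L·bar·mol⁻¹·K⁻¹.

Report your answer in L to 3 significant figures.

215 L

n(C2H5OH) = 44.9 / 46.07 = 0.9746 mol
n(O2) = PV/RT = (1.30 × 373) / (0.08314 × 879.15) = 6.634 mol
For 0.9746 mol C2H5OH, stoichiometry requires (3/1) × 0.9746 = 2.924 mol O2; 6.634 mol is available, so C2H5OH is limiting.
n(CO2) = (2/1) × 0.9746 = 1.949 mol
V(CO2) = nRT/P = 1.949 × 0.08314 × 823.15 / 0.620 = 215.1 L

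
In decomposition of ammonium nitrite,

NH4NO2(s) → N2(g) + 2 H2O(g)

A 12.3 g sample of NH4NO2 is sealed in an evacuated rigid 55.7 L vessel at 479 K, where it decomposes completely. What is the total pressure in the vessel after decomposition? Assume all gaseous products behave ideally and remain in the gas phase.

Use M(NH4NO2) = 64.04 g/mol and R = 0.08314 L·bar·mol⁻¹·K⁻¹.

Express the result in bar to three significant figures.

n(NH4NO2) = 12.3 / 64.04 = 0.1921 mol
n(gas produced) = (3/1) × 0.1921 = 0.5763 mol
P = nRT/V = 0.5763 × 0.08314 × 479 / 55.7 = 0.4120 bar

0.412 bar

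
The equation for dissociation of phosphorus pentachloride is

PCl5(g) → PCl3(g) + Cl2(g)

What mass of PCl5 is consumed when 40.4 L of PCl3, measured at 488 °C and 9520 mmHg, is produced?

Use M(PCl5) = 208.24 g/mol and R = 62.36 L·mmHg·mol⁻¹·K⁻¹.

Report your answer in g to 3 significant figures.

1690 g

n(PCl3) = PV/RT = (9520 × 40.4) / (62.36 × 761.15) = 8.103 mol
n(PCl5) = (1/1) × 8.103 = 8.103 mol
m(PCl5) = 8.103 × 208.24 = 1687 g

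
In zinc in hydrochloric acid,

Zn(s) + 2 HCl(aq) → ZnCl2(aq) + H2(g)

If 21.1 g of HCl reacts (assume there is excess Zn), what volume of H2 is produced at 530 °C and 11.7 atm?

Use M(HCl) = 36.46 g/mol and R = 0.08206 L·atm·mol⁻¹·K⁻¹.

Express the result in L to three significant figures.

1.63 L

n(HCl) = 21.10 / 36.46 = 0.5787 mol
n(H2) = (1/2) × 0.5787 = 0.2893 mol
V = nRT/P = 0.2893 × 0.08206 × 803.15 / 11.7 = 1.630 L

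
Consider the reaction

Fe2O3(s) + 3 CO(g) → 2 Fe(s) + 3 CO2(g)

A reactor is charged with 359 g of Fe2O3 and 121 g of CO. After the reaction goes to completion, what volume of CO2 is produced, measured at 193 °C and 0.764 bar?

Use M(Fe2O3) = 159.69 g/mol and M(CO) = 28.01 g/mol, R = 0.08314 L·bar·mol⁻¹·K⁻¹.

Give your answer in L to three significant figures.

n(Fe2O3) = 359 / 159.69 = 2.248 mol
n(CO) = 121 / 28.01 = 4.320 mol
For 2.248 mol Fe2O3, stoichiometry requires (3/1) × 2.248 = 6.744 mol CO; 4.320 mol is available, so CO is limiting.
n(CO2) = (3/3) × 4.320 = 4.320 mol
V(CO2) = nRT/P = 4.320 × 0.08314 × 466.15 / 0.764 = 219.1 L

219 L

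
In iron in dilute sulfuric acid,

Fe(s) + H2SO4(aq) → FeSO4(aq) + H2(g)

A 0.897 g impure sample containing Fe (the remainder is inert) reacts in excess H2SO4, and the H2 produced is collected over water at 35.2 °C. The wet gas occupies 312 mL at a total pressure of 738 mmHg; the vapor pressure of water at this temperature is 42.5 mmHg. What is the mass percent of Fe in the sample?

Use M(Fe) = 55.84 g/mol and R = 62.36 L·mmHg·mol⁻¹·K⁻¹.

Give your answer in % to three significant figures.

P(H2) = 738 − 42.5 = 695.5 mmHg
n(H2) = PV/RT = (695.5 × 0.3120) / (62.36 × 308.35) = 0.01129 mol
n(Fe) = (1/1) × 0.01129 = 0.01129 mol
m(Fe) = 0.01129 × 55.84 = 0.6304 g
%Fe = 0.6304 / 0.897 × 100 = 70.28%

70.3 %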